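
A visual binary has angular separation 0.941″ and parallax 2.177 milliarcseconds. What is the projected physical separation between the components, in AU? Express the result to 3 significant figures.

d = 1/p = 1/0.002177″ = 459.35 pc.
At distance d (pc), an angle of θ arcsec spans θ·d AU: s = 0.941 × 459.35 = 432.25 AU.

432 AU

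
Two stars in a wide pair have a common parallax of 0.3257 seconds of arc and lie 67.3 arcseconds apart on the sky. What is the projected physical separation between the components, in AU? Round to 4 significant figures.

d = 1/p = 1/0.3257″ = 3.0703 pc.
At distance d (pc), an angle of θ arcsec spans θ·d AU: s = 67.3 × 3.0703 = 206.63 AU.

206.6 AU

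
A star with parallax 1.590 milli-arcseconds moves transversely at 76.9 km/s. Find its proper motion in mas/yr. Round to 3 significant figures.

25.8 mas/yr

d = 1/p = 1/0.001590″ = 628.93 pc.
μ = v_t / (4.74 d) = 76.9 / (4.74 × 628.93) = 76.9 / 2981.1 = 0.025796 ″/yr = 25.796 mas/yr.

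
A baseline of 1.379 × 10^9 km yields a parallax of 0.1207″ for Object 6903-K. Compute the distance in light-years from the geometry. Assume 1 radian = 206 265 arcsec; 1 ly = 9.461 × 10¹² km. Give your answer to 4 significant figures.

249.1 ly

θ = 0.1207″ = 0.1207/206265 = 5.8517 × 10^-7 rad.
d = B/θ = (1.379 × 10^9) / (5.8517 × 10^-7) = 2.3566 × 10^15 km = (2.3566 × 10^15) / (9.461 × 10^12) ly = 249.09 ly.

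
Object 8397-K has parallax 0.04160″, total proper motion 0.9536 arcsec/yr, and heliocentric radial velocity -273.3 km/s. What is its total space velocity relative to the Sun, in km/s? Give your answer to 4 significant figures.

d = 1/p = 1/0.04160″ = 24.038 pc.
v_t = 4.740 μ d = 4.740 × 0.9536 × 24.038 = 108.65 km/s.
v = √(v_r² + v_t²) = √((-273.3)² + 108.65²) = √86497.7 = 294.1 km/s.

294.1 km/s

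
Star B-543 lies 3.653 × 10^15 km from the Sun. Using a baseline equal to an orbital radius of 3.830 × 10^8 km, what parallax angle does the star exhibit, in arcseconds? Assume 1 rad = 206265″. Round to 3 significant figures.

θ ≈ B/d = (3.830 × 10^8) / (3.653 × 10^15) = 1.0485 × 10^-7 rad.
In arcseconds: 1.0485 × 10^-7 × 206265 = 0.021627″.

0.0216 arcsec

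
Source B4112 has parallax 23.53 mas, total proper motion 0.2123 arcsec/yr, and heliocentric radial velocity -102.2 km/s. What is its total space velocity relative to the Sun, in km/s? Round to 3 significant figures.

111 km/s

d = 1/p = 1/0.02353″ = 42.499 pc.
v_t = 4.740 μ d = 4.740 × 0.2123 × 42.499 = 42.767 km/s.
v = √(v_r² + v_t²) = √((-102.2)² + 42.767²) = √12273.9 = 110.79 km/s.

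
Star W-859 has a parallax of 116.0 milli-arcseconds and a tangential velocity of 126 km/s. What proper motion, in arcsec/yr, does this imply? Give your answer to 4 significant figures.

d = 1/p = 1/0.1160″ = 8.6207 pc.
μ = v_t / (4.74 d) = 126 / (4.74 × 8.6207) = 126 / 40.862 = 3.0835 ″/yr.

3.084 arcsec/yr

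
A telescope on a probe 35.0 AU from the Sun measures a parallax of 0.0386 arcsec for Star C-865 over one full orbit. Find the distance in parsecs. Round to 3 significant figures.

With baseline B (in AU) and parallax p (in arcsec), d = B/p parsecs.
d = 35.0 / 0.0386 = 906.74 pc.

907 pc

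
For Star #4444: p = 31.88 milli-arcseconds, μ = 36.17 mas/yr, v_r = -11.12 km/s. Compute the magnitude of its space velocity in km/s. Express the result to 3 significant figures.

d = 1/p = 1/0.03188″ = 31.368 pc.
μ = 36.17 mas/yr = 0.03617 ″/yr.
v_t = 4.740 μ d = 4.740 × 0.03617 × 31.368 = 5.3779 km/s.
v = √(v_r² + v_t²) = √((-11.12)² + 5.3779²) = √152.576 = 12.352 km/s.

12.4 km/s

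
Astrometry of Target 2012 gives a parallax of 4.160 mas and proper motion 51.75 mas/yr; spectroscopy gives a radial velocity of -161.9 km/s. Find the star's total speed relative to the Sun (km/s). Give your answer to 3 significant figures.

d = 1/p = 1/0.004160″ = 240.38 pc.
μ = 51.75 mas/yr = 0.05175 ″/yr.
v_t = 4.740 μ d = 4.740 × 0.05175 × 240.38 = 58.964 km/s.
v = √(v_r² + v_t²) = √((-161.9)² + 58.964²) = √29688.4 = 172.3 km/s.

172 km/s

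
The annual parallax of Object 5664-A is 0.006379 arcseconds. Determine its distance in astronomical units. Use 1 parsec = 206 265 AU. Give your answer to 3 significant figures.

d = 1/p = 1/0.006379 = 156.76 pc.
In AU: 156.76 × 206265 = 3.2334 × 10^7 AU.

3.23 × 10^7 AU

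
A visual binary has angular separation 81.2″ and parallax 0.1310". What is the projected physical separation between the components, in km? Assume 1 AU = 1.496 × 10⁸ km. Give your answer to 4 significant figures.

9.273 × 10^10 km

d = 1/p = 1/0.1310″ = 7.6336 pc.
At distance d (pc), an angle of θ arcsec spans θ·d AU: s = 81.2 × 7.6336 = 619.85 AU.
= 619.85 × 1.496 × 10⁸ km = 9.2730 × 10^10 km.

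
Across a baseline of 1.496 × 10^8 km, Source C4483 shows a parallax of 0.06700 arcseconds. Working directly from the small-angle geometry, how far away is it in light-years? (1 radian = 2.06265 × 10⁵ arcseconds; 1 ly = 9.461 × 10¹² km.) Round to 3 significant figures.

48.7 ly

θ = 0.06700″ = 0.06700/206265 = 3.2482 × 10^-7 rad.
d = B/θ = (1.496 × 10^8) / (3.2482 × 10^-7) = 4.6056 × 10^14 km = (4.6056 × 10^14) / (9.461 × 10^12) ly = 48.68 ly.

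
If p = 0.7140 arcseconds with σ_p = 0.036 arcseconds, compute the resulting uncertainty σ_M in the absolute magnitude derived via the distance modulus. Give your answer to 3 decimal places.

M = m − 5 log₁₀ d + 5 = m + 5 log₁₀ p + 5, so ∂M/∂p = 5/(p ln 10).
σ_M = (5/ln 10) · (σ_p/p) = 2.1715 × 0.036/0.7140 = 2.1715 × 0.05042 = 0.10949.

σ_M = 0.109 mag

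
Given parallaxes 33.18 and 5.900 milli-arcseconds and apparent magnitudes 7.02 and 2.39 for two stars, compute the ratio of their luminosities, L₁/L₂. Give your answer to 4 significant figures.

d₁ = 1/p₁ = 1/0.03318″ = 30.139 pc; d₂ = 1/p₂ = 1/0.005900″ = 169.49 pc.
M₁ = m₁ − 5 log₁₀ d₁ + 5 = 7.02 − 7.3956 + 5 = 4.6244.
M₂ = 2.39 − 11.1457 + 5 = -3.7557.
L₁/L₂ = 10^(0.4(M₂ − M₁)) = 10^(0.4 × (-8.3801)) = 10^(-3.35204) = 0.00044459.

L₁/L₂ = 0.0004446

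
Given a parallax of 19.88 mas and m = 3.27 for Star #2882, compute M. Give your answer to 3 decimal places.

d = 1/p = 1/0.01988″ = 50.302 pc.
m − M = 5 log₁₀(50.302) − 5 = 8.5079 − 5 = 3.5079.
M = m − (m − M) = 3.27 − 3.5079 = -0.238.

M = -0.238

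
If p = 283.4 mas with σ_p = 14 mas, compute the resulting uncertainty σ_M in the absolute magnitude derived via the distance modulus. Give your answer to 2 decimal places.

M = m − 5 log₁₀ d + 5 = m + 5 log₁₀ p + 5, so ∂M/∂p = 5/(p ln 10).
σ_M = (5/ln 10) · (σ_p/p) = 2.1715 × 14/283.4 = 2.1715 × 0.0494 = 0.10727.

σ_M = 0.11 mag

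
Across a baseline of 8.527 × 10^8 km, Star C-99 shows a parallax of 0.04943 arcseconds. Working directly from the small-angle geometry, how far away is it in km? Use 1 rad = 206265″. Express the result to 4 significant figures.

θ = 0.04943″ = 0.04943/206265 = 2.3964 × 10^-7 rad.
d = B/θ = (8.527 × 10^8) / (2.3964 × 10^-7) = 3.5583 × 10^15 km.

3.558 × 10^15 km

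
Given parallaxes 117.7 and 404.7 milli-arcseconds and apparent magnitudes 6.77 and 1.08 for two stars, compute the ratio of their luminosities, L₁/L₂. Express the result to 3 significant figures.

L₁/L₂ = 0.0626

d₁ = 1/p₁ = 1/0.1177″ = 8.4962 pc; d₂ = 1/p₂ = 1/0.4047″ = 2.471 pc.
M₁ = m₁ − 5 log₁₀ d₁ + 5 = 6.77 − 4.6461 + 5 = 7.1239.
M₂ = 1.08 − 1.9644 + 5 = 4.1156.
L₁/L₂ = 10^(0.4(M₂ − M₁)) = 10^(0.4 × (-3.0083)) = 10^(-1.20332) = 0.062615.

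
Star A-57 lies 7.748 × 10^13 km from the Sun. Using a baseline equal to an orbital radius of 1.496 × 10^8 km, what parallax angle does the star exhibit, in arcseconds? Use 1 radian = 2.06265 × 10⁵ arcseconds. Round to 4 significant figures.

0.3983 arcsec

θ ≈ B/d = (1.496 × 10^8) / (7.748 × 10^13) = 1.9308 × 10^-6 rad.
In arcseconds: 1.9308 × 10^-6 × 206265 = 0.39826″.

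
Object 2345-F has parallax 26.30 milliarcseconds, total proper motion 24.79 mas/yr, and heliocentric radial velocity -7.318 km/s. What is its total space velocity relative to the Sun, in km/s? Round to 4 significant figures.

8.574 km/s

d = 1/p = 1/0.02630″ = 38.023 pc.
μ = 24.79 mas/yr = 0.02479 ″/yr.
v_t = 4.740 μ d = 4.740 × 0.02479 × 38.023 = 4.4679 km/s.
v = √(v_r² + v_t²) = √((-7.318)² + 4.4679²) = √73.5153 = 8.5741 km/s.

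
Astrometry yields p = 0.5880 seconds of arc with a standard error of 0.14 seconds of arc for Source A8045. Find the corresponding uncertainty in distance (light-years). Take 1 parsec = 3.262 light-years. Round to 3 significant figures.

d = 1/p, so σ_d = σ_p / p².
σ_d = 0.140 / (0.5880)² = 0.140 / 0.34574 = 0.40493 pc = 0.40493 × 3.262 ly = 1.3209 ly.

1.32 ly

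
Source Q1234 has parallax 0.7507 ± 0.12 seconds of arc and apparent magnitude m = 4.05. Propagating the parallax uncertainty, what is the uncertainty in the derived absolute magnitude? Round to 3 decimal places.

σ_M = 0.347 mag

M = m − 5 log₁₀ d + 5 = m + 5 log₁₀ p + 5, so ∂M/∂p = 5/(p ln 10).
σ_M = (5/ln 10) · (σ_p/p) = 2.1715 × 0.12/0.7507 = 2.1715 × 0.15985 = 0.34711.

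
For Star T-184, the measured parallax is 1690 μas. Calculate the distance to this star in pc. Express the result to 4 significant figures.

p = 1690 μas = 0.001690 arcsec.
d = 1/p = 1/0.001690 = 591.72 pc.

591.7 pc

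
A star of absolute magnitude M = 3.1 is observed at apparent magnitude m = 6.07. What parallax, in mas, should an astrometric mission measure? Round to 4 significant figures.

25.47 mas

m − M = 6.07 − 3.1 = 2.97.
d = 10^((m−M)/5 + 1) = 10^1.594 = 39.264 pc.
p = 1/d = 1/39.264 = 0.025469 arcsec = 25.469 mas.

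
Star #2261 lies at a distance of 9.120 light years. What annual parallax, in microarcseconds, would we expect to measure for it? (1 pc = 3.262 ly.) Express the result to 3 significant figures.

358000 μas

d = 9.120 ly ÷ 3.262 = 2.7958 pc.
p = 1/d = 1/2.7958 = 0.35768 arcsec.
= 0.35768 × 10⁶ = 3.5768 × 10^5 μas.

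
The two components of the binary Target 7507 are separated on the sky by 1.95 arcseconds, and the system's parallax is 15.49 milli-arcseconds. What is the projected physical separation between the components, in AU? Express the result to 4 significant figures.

125.9 AU

d = 1/p = 1/0.01549″ = 64.558 pc.
At distance d (pc), an angle of θ arcsec spans θ·d AU: s = 1.95 × 64.558 = 125.89 AU.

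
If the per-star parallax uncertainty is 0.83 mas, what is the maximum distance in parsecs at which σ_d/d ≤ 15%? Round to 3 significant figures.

181 pc

σ_d/d = σ_p/p, so the condition is σ_p/p ≤ 0.15, i.e. p ≥ σ_p/0.15.
p_min = 0.83/0.15 = 5.5333 mas = 0.0055333 arcsec.
d_max = 1/p_min = 1/0.0055333 = 180.72 pc.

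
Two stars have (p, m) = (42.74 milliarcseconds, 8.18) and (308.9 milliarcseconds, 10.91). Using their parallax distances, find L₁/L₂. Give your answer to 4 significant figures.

d₁ = 1/p₁ = 1/0.04274″ = 23.397 pc; d₂ = 1/p₂ = 1/0.3089″ = 3.2373 pc.
M₁ = m₁ − 5 log₁₀ d₁ + 5 = 8.18 − 6.8458 + 5 = 6.3342.
M₂ = 10.91 − 2.5509 + 5 = 13.3591.
L₁/L₂ = 10^(0.4(M₂ − M₁)) = 10^(0.4 × 7.0249) = 10^2.80996 = 645.59.

L₁/L₂ = 645.6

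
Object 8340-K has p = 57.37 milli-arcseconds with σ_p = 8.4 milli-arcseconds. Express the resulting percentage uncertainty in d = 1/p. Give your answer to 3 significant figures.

For d = 1/p, |σ_d/d| = |σ_p/p|.
σ_p/p = 8.4 / 57.37 = 0.14642 = 14.642%.

14.6%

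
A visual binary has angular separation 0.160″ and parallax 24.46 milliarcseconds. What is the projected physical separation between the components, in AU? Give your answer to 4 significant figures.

6.541 AU

d = 1/p = 1/0.02446″ = 40.883 pc.
At distance d (pc), an angle of θ arcsec spans θ·d AU: s = 0.160 × 40.883 = 6.5413 AU.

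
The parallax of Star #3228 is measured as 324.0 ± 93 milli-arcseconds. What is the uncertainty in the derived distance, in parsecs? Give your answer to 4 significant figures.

0.8859 pc

d = 1/p, so σ_d = σ_p / p².
σ_d = 0.0930 / (0.3240)² = 0.0930 / 0.10498 = 0.88588 pc.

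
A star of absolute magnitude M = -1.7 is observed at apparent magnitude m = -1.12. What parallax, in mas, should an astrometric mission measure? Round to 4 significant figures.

m − M = -1.12 − (-1.7) = 0.58.
d = 10^((m−M)/5 + 1) = 10^1.116 = 13.062 pc.
p = 1/d = 1/13.062 = 0.076558 arcsec = 76.558 mas.

76.56 mas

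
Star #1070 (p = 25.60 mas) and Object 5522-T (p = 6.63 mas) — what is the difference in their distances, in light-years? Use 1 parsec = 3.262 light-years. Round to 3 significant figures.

365 ly

d_A = 1/0.02560″ = 39.063 pc; d_B = 1/0.006630″ = 150.83 pc.
|d_B − d_A| = |150.83 − 39.063| = 111.77 pc = 111.77 × 3.262 ly = 364.59 ly.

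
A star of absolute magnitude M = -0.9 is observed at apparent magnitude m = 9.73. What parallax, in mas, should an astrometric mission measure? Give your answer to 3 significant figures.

0.748 mas

m − M = 9.73 − (-0.9) = 10.63.
d = 10^((m−M)/5 + 1) = 10^3.126 = 1336.6 pc.
p = 1/d = 1/1336.6 = 0.00074817 arcsec = 0.74817 mas.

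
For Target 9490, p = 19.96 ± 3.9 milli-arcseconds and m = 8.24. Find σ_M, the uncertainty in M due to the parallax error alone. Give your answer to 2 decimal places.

M = m − 5 log₁₀ d + 5 = m + 5 log₁₀ p + 5, so ∂M/∂p = 5/(p ln 10).
σ_M = (5/ln 10) · (σ_p/p) = 2.1715 × 3.9/19.96 = 2.1715 × 0.19539 = 0.42429.

σ_M = 0.42 mag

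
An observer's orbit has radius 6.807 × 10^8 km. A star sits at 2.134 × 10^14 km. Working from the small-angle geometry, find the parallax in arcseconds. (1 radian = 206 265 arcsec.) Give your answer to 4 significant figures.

0.6579 arcsec

θ ≈ B/d = (6.807 × 10^8) / (2.134 × 10^14) = 3.1898 × 10^-6 rad.
In arcseconds: 3.1898 × 10^-6 × 206265 = 0.65794″.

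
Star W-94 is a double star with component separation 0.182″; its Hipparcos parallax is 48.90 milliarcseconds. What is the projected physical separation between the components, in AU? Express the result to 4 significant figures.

3.722 AU

d = 1/p = 1/0.04890″ = 20.45 pc.
At distance d (pc), an angle of θ arcsec spans θ·d AU: s = 0.182 × 20.45 = 3.7219 AU.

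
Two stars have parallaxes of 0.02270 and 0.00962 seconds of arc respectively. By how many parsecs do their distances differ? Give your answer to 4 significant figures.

59.90 pc

d_A = 1/0.02270″ = 44.053 pc; d_B = 1/0.009620″ = 103.95 pc.
|d_B − d_A| = |103.95 − 44.053| = 59.897 pc.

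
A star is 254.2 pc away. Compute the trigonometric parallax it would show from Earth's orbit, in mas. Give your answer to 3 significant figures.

p = 1/d = 1/254.2 = 0.0039339 arcsec.
= 0.0039339 × 1000 = 3.9339 mas.

3.93 mas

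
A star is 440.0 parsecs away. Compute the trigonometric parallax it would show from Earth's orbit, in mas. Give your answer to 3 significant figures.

p = 1/d = 1/440 = 0.0022727 arcsec.
= 0.0022727 × 1000 = 2.2727 mas.

2.27 mas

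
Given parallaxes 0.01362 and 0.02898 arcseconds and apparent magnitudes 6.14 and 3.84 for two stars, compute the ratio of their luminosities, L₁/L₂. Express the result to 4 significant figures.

d₁ = 1/p₁ = 1/0.01362″ = 73.421 pc; d₂ = 1/p₂ = 1/0.02898″ = 34.507 pc.
M₁ = m₁ − 5 log₁₀ d₁ + 5 = 6.14 − 9.3291 + 5 = 1.8109.
M₂ = 3.84 − 7.6895 + 5 = 1.1505.
L₁/L₂ = 10^(0.4(M₂ − M₁)) = 10^(0.4 × (-0.6604)) = 10^(-0.26416) = 0.5443.

L₁/L₂ = 0.5443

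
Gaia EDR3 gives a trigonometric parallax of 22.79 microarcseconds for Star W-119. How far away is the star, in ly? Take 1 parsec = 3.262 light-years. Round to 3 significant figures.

143000 ly

p = 22.79 microarcseconds = 0.00002279 arcsec.
d = 1/p = 1/0.00002279 = 43879 pc.
In light-years: 43879 × 3.262 = 1.4313 × 10^5 ly.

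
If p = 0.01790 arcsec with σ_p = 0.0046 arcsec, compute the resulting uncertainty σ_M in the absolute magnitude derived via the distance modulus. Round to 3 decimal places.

σ_M = 0.558 mag

M = m − 5 log₁₀ d + 5 = m + 5 log₁₀ p + 5, so ∂M/∂p = 5/(p ln 10).
σ_M = (5/ln 10) · (σ_p/p) = 2.1715 × 0.0046/0.01790 = 2.1715 × 0.25698 = 0.55803.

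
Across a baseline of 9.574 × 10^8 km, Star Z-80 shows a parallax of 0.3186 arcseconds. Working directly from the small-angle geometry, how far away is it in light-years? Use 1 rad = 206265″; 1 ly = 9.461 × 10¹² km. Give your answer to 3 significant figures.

θ = 0.3186″ = 0.3186/206265 = 1.5446 × 10^-6 rad.
d = B/θ = (9.574 × 10^8) / (1.5446 × 10^-6) = 6.1984 × 10^14 km = (6.1984 × 10^14) / (9.461 × 10^12) ly = 65.515 ly.

65.5 ly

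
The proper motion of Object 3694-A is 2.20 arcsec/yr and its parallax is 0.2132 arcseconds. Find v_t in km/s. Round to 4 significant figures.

48.91 km/s

d = 1/p = 1/0.2132″ = 4.6904 pc.
v_t = 4.74 × μ × d = 4.74 × 2.20 × 4.6904 = 48.911 km/s.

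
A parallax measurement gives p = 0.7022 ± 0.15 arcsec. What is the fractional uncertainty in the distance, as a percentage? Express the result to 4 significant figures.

For d = 1/p, |σ_d/d| = |σ_p/p|.
σ_p/p = 0.15 / 0.7022 = 0.21361 = 21.361%.

21.36%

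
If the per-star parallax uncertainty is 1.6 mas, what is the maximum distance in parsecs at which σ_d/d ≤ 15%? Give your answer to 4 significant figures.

σ_d/d = σ_p/p, so the condition is σ_p/p ≤ 0.15, i.e. p ≥ σ_p/0.15.
p_min = 1.6/0.15 = 10.667 mas = 0.010667 arcsec.
d_max = 1/p_min = 1/0.010667 = 93.747 pc.

93.75 pc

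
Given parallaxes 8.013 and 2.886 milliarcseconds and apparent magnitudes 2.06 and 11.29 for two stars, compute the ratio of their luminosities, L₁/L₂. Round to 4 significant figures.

L₁/L₂ = 638.3

d₁ = 1/p₁ = 1/0.008013″ = 124.8 pc; d₂ = 1/p₂ = 1/0.002886″ = 346.5 pc.
M₁ = m₁ − 5 log₁₀ d₁ + 5 = 2.06 − 10.4811 + 5 = -3.4211.
M₂ = 11.29 − 12.6985 + 5 = 3.5915.
L₁/L₂ = 10^(0.4(M₂ − M₁)) = 10^(0.4 × 7.0126) = 10^2.80504 = 638.32.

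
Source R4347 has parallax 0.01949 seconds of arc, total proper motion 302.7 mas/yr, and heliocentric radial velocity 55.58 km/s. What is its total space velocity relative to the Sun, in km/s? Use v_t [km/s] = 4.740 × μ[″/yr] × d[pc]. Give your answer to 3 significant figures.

92.2 km/s

d = 1/p = 1/0.01949″ = 51.308 pc.
μ = 302.7 mas/yr = 0.3027 ″/yr.
v_t = 4.740 μ d = 4.740 × 0.3027 × 51.308 = 73.617 km/s.
v = √(v_r² + v_t²) = √(55.58² + 73.617²) = √8508.6 = 92.242 km/s.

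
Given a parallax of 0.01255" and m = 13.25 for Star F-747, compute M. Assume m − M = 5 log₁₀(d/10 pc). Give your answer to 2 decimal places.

d = 1/p = 1/0.01255″ = 79.681 pc.
m − M = 5 log₁₀(79.681) − 5 = 9.5068 − 5 = 4.5068.
M = m − (m − M) = 13.25 − 4.5068 = 8.74.

M = 8.74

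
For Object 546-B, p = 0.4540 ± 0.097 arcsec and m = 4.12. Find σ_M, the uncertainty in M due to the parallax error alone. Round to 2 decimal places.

M = m − 5 log₁₀ d + 5 = m + 5 log₁₀ p + 5, so ∂M/∂p = 5/(p ln 10).
σ_M = (5/ln 10) · (σ_p/p) = 2.1715 × 0.097/0.4540 = 2.1715 × 0.21366 = 0.46396.

σ_M = 0.46 mag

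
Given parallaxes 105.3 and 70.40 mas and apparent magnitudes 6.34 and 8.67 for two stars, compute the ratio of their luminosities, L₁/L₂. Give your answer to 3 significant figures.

d₁ = 1/p₁ = 1/0.1053″ = 9.4967 pc; d₂ = 1/p₂ = 1/0.07040″ = 14.205 pc.
M₁ = m₁ − 5 log₁₀ d₁ + 5 = 6.34 − 4.8879 + 5 = 6.4521.
M₂ = 8.67 − 5.7622 + 5 = 7.9078.
L₁/L₂ = 10^(0.4(M₂ − M₁)) = 10^(0.4 × 1.4557) = 10^0.58228 = 3.8219.

L₁/L₂ = 3.82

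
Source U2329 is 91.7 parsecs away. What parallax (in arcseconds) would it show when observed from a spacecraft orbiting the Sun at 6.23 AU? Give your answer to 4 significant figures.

p (arcsec) = B (AU) / d (pc).
p = 6.23 / 91.7 = 0.067939 arcsec.

0.06794 arcsec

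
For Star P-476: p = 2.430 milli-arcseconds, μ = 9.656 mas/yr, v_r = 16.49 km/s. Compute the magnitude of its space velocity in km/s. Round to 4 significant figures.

d = 1/p = 1/0.002430″ = 411.52 pc.
μ = 9.656 mas/yr = 0.009656 ″/yr.
v_t = 4.740 μ d = 4.740 × 0.009656 × 411.52 = 18.835 km/s.
v = √(v_r² + v_t²) = √(16.49² + 18.835²) = √626.677 = 25.034 km/s.

25.03 km/s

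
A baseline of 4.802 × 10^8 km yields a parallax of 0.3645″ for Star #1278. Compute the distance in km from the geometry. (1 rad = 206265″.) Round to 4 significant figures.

θ = 0.3645″ = 0.3645/206265 = 1.7671 × 10^-6 rad.
d = B/θ = (4.802 × 10^8) / (1.7671 × 10^-6) = 2.7174 × 10^14 km.

2.717 × 10^14 km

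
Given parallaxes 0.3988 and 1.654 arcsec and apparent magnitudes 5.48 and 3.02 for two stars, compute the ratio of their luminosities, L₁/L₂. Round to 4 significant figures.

L₁/L₂ = 1.785

d₁ = 1/p₁ = 1/0.3988″ = 2.5075 pc; d₂ = 1/p₂ = 1/1.654″ = 0.60459 pc.
M₁ = m₁ − 5 log₁₀ d₁ + 5 = 5.48 − 1.9962 + 5 = 8.4838.
M₂ = 3.02 − (-1.0927) + 5 = 9.1127.
L₁/L₂ = 10^(0.4(M₂ − M₁)) = 10^(0.4 × 0.6289) = 10^0.25156 = 1.7847.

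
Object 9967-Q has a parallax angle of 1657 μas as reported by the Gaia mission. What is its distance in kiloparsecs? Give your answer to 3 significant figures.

0.604 kpc

p = 1657 μas = 0.001657 arcsec.
d = 1/p = 1/0.001657 = 603.5 pc.
= 0.6035 kpc.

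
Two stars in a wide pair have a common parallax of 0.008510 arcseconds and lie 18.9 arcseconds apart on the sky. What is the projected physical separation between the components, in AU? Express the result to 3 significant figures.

d = 1/p = 1/0.008510″ = 117.51 pc.
At distance d (pc), an angle of θ arcsec spans θ·d AU: s = 18.9 × 117.51 = 2220.9 AU.

2220 AU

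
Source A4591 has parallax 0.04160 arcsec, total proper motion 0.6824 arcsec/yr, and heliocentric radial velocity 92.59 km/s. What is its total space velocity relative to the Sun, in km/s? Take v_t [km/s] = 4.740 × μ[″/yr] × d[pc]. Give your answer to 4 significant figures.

d = 1/p = 1/0.04160″ = 24.038 pc.
v_t = 4.740 μ d = 4.740 × 0.6824 × 24.038 = 77.753 km/s.
v = √(v_r² + v_t²) = √(92.59² + 77.753²) = √14618.4 = 120.91 km/s.

120.9 km/s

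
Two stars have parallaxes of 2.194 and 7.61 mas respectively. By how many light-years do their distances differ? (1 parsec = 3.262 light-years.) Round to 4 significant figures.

d_A = 1/0.002194″ = 455.79 pc; d_B = 1/0.007610″ = 131.41 pc.
|d_B − d_A| = |131.41 − 455.79| = 324.38 pc = 324.38 × 3.262 ly = 1058.1 ly.

1058 ly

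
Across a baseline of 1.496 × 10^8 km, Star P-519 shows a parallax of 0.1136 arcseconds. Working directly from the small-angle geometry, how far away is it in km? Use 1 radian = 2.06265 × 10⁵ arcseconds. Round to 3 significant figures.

θ = 0.1136″ = 0.1136/206265 = 5.5075 × 10^-7 rad.
d = B/θ = (1.496 × 10^8) / (5.5075 × 10^-7) = 2.7163 × 10^14 km.

2.72 × 10^14 km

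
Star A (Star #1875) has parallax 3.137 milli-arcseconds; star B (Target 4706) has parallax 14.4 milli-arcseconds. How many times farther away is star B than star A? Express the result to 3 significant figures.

0.218

Since d = 1/p, d_B/d_A = p_A/p_B.
= 3.137 / 14.4 = 0.21785.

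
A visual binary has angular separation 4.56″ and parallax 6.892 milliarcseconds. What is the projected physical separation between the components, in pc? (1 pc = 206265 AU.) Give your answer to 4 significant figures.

0.003208 pc

d = 1/p = 1/0.006892″ = 145.1 pc.
At distance d (pc), an angle of θ arcsec spans θ·d AU: s = 4.56 × 145.1 = 661.66 AU.
= 661.66 / 206265 = 0.0032078 pc.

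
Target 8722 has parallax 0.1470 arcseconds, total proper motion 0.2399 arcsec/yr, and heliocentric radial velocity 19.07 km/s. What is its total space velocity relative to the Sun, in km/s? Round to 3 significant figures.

20.6 km/s

d = 1/p = 1/0.1470″ = 6.8027 pc.
v_t = 4.740 μ d = 4.740 × 0.2399 × 6.8027 = 7.7355 km/s.
v = √(v_r² + v_t²) = √(19.07² + 7.7355²) = √423.503 = 20.579 km/s.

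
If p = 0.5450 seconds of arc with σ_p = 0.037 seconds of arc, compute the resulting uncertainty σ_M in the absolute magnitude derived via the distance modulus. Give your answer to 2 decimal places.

σ_M = 0.15 mag

M = m − 5 log₁₀ d + 5 = m + 5 log₁₀ p + 5, so ∂M/∂p = 5/(p ln 10).
σ_M = (5/ln 10) · (σ_p/p) = 2.1715 × 0.037/0.5450 = 2.1715 × 0.06789 = 0.14742.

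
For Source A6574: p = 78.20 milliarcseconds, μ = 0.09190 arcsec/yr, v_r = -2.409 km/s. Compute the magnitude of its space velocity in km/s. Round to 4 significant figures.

d = 1/p = 1/0.07820″ = 12.788 pc.
v_t = 4.740 μ d = 4.740 × 0.09190 × 12.788 = 5.5705 km/s.
v = √(v_r² + v_t²) = √((-2.409)² + 5.5705²) = √36.8338 = 6.0691 km/s.

6.069 km/s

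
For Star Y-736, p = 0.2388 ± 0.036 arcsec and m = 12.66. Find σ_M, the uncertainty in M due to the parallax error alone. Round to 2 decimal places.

σ_M = 0.33 mag

M = m − 5 log₁₀ d + 5 = m + 5 log₁₀ p + 5, so ∂M/∂p = 5/(p ln 10).
σ_M = (5/ln 10) · (σ_p/p) = 2.1715 × 0.036/0.2388 = 2.1715 × 0.15075 = 0.32735.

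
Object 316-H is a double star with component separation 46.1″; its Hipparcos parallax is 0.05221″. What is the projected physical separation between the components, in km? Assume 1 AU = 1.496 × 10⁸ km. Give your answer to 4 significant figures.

1.321 × 10^11 km

d = 1/p = 1/0.05221″ = 19.153 pc.
At distance d (pc), an angle of θ arcsec spans θ·d AU: s = 46.1 × 19.153 = 882.95 AU.
= 882.95 × 1.496 × 10⁸ km = 1.3209 × 10^11 km.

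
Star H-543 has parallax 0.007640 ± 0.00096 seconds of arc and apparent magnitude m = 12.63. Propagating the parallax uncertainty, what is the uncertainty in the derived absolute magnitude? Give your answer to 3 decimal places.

σ_M = 0.273 mag

M = m − 5 log₁₀ d + 5 = m + 5 log₁₀ p + 5, so ∂M/∂p = 5/(p ln 10).
σ_M = (5/ln 10) · (σ_p/p) = 2.1715 × 0.00096/0.007640 = 2.1715 × 0.12565 = 0.27285.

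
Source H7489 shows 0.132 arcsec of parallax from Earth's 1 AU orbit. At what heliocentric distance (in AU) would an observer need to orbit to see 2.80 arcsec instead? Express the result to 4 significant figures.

21.21 AU

Parallax scales linearly with baseline: p ∝ B, so B = p_target / p_Earth × 1 AU.
B = 2.80 / 0.132 = 21.212 AU.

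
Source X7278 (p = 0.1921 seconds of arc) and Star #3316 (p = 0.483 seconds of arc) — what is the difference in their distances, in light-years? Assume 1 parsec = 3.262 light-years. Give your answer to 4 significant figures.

10.23 ly

d_A = 1/0.1921″ = 5.2056 pc; d_B = 1/0.4830″ = 2.0704 pc.
|d_B − d_A| = |2.0704 − 5.2056| = 3.1352 pc = 3.1352 × 3.262 ly = 10.227 ly.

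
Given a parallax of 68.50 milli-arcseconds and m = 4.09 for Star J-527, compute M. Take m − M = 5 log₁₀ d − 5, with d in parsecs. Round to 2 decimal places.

d = 1/p = 1/0.06850″ = 14.599 pc.
m − M = 5 log₁₀(14.599) − 5 = 5.8216 − 5 = 0.8216.
M = m − (m − M) = 4.09 − 0.8216 = 3.27.

M = 3.27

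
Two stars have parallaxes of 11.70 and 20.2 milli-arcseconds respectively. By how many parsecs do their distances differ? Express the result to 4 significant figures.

35.97 pc

d_A = 1/0.01170″ = 85.47 pc; d_B = 1/0.02020″ = 49.505 pc.
|d_B − d_A| = |49.505 − 85.47| = 35.965 pc.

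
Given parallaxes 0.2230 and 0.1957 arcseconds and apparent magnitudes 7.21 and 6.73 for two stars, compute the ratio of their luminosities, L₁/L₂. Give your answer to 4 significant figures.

L₁/L₂ = 0.4950

d₁ = 1/p₁ = 1/0.2230″ = 4.4843 pc; d₂ = 1/p₂ = 1/0.1957″ = 5.1099 pc.
M₁ = m₁ − 5 log₁₀ d₁ + 5 = 7.21 − 3.2585 + 5 = 8.9515.
M₂ = 6.73 − 3.5421 + 5 = 8.1879.
L₁/L₂ = 10^(0.4(M₂ − M₁)) = 10^(0.4 × (-0.7636)) = 10^(-0.30544) = 0.49495.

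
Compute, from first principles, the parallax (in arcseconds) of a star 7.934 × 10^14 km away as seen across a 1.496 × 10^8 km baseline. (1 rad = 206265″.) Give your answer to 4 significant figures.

θ ≈ B/d = (1.496 × 10^8) / (7.934 × 10^14) = 1.8856 × 10^-7 rad.
In arcseconds: 1.8856 × 10^-7 × 206265 = 0.038893″.

0.03889 arcsec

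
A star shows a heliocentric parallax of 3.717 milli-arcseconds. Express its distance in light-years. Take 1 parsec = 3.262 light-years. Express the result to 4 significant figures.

877.6 light years

p = 3.717 milli-arcseconds = 0.003717 arcsec.
d = 1/p = 1/0.003717 = 269.03 pc.
In light-years: 269.03 × 3.262 = 877.58 ly.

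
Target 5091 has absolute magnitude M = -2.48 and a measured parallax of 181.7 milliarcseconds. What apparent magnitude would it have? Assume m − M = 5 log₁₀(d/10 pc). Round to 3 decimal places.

d = 1/p = 1/0.1817″ = 5.5036 pc.
m − M = 5 log₁₀ d − 5 = 5 log₁₀(5.5036) − 5 = 3.7032 − 5 = -1.2968.
m = M + (m − M) = -2.48 + (-1.2968) = -3.777.

m = -3.777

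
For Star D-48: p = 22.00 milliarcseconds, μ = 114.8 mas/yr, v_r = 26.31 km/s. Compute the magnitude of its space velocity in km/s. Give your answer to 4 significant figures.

d = 1/p = 1/0.02200″ = 45.455 pc.
μ = 114.8 mas/yr = 0.1148 ″/yr.
v_t = 4.740 μ d = 4.740 × 0.1148 × 45.455 = 24.734 km/s.
v = √(v_r² + v_t²) = √(26.31² + 24.734²) = √1303.99 = 36.111 km/s.

36.11 km/s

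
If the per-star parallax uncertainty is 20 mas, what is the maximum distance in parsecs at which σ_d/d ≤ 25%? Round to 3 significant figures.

12.5 pc

σ_d/d = σ_p/p, so the condition is σ_p/p ≤ 0.25, i.e. p ≥ σ_p/0.25.
p_min = 20/0.25 = 80 mas = 0.08 arcsec.
d_max = 1/p_min = 1/0.08 = 12.5 pc.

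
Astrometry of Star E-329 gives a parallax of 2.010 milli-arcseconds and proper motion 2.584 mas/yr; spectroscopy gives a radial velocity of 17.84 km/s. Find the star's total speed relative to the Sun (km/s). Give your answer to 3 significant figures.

d = 1/p = 1/0.002010″ = 497.51 pc.
μ = 2.584 mas/yr = 0.002584 ″/yr.
v_t = 4.740 μ d = 4.740 × 0.002584 × 497.51 = 6.0936 km/s.
v = √(v_r² + v_t²) = √(17.84² + 6.0936²) = √355.398 = 18.852 km/s.

18.9 km/s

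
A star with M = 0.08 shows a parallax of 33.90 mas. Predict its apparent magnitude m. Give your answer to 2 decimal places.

d = 1/p = 1/0.03390″ = 29.499 pc.
m − M = 5 log₁₀ d − 5 = 5 log₁₀(29.499) − 5 = 7.3490 − 5 = 2.3490.
m = M + (m − M) = 0.08 + 2.3490 = 2.43.

m = 2.43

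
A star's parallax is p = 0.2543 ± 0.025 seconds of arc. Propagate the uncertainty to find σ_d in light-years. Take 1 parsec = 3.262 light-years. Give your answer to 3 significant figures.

d = 1/p, so σ_d = σ_p / p².
σ_d = 0.0250 / (0.2543)² = 0.0250 / 0.064668 = 0.38659 pc = 0.38659 × 3.262 ly = 1.2611 ly.

1.26 ly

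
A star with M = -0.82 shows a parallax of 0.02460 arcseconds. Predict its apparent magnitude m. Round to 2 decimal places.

d = 1/p = 1/0.02460″ = 40.65 pc.
m − M = 5 log₁₀ d − 5 = 5 log₁₀(40.65) − 5 = 8.0453 − 5 = 3.0453.
m = M + (m − M) = -0.82 + 3.0453 = 2.23.

m = 2.23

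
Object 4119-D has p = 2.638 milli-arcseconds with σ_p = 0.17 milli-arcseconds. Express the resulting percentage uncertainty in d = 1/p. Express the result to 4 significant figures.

For d = 1/p, |σ_d/d| = |σ_p/p|.
σ_p/p = 0.17 / 2.638 = 0.064443 = 6.4443%.

6.444%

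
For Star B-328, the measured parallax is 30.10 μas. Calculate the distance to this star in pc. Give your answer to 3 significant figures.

33200 pc

p = 30.10 μas = 0.00003010 arcsec.
d = 1/p = 1/0.00003010 = 33223 pc.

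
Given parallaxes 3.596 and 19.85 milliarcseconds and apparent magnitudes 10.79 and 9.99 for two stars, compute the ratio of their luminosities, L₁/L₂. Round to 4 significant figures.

d₁ = 1/p₁ = 1/0.003596″ = 278.09 pc; d₂ = 1/p₂ = 1/0.01985″ = 50.378 pc.
M₁ = m₁ − 5 log₁₀ d₁ + 5 = 10.79 − 12.2209 + 5 = 3.5691.
M₂ = 9.99 − 8.5112 + 5 = 6.4788.
L₁/L₂ = 10^(0.4(M₂ − M₁)) = 10^(0.4 × 2.9097) = 10^1.16388 = 14.584.

L₁/L₂ = 14.58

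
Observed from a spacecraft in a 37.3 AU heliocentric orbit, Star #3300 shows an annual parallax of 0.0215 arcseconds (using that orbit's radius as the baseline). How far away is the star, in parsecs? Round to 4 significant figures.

With baseline B (in AU) and parallax p (in arcsec), d = B/p parsecs.
d = 37.3 / 0.0215 = 1734.9 pc.

1735 pc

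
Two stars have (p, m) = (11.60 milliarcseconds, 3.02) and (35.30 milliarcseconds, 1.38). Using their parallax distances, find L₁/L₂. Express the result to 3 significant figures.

L₁/L₂ = 2.04

d₁ = 1/p₁ = 1/0.01160″ = 86.207 pc; d₂ = 1/p₂ = 1/0.03530″ = 28.329 pc.
M₁ = m₁ − 5 log₁₀ d₁ + 5 = 3.02 − 9.6777 + 5 = -1.6577.
M₂ = 1.38 − 7.2612 + 5 = -0.8812.
L₁/L₂ = 10^(0.4(M₂ − M₁)) = 10^(0.4 × 0.7765) = 10^0.31060 = 2.0446.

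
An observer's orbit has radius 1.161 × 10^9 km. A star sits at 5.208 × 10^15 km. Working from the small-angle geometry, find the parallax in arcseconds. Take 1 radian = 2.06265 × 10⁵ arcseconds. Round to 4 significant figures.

θ ≈ B/d = (1.161 × 10^9) / (5.208 × 10^15) = 2.2293 × 10^-7 rad.
In arcseconds: 2.2293 × 10^-7 × 206265 = 0.045983″.

0.04598 arcsec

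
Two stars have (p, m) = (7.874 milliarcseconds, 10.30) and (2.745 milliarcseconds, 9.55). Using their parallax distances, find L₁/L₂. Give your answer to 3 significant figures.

d₁ = 1/p₁ = 1/0.007874″ = 127 pc; d₂ = 1/p₂ = 1/0.002745″ = 364.3 pc.
M₁ = m₁ − 5 log₁₀ d₁ + 5 = 10.30 − 10.5190 + 5 = 4.7810.
M₂ = 9.55 − 12.8073 + 5 = 1.7427.
L₁/L₂ = 10^(0.4(M₂ − M₁)) = 10^(0.4 × (-3.0383)) = 10^(-1.21532) = 0.060909.

L₁/L₂ = 0.0609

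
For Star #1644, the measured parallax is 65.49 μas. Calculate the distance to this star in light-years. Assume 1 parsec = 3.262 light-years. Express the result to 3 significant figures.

49800 light years

p = 65.49 μas = 0.00006549 arcsec.
d = 1/p = 1/0.00006549 = 15270 pc.
In light-years: 15270 × 3.262 = 49811 ly.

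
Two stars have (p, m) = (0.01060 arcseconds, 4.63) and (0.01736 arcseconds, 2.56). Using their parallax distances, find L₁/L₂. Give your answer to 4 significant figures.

L₁/L₂ = 0.3986

d₁ = 1/p₁ = 1/0.01060″ = 94.34 pc; d₂ = 1/p₂ = 1/0.01736″ = 57.604 pc.
M₁ = m₁ − 5 log₁₀ d₁ + 5 = 4.63 − 9.8735 + 5 = -0.2435.
M₂ = 2.56 − 8.8023 + 5 = -1.2423.
L₁/L₂ = 10^(0.4(M₂ − M₁)) = 10^(0.4 × (-0.9988)) = 10^(-0.39952) = 0.39855.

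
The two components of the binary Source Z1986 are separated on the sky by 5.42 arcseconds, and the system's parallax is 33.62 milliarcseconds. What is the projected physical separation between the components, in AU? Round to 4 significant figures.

d = 1/p = 1/0.03362″ = 29.744 pc.
At distance d (pc), an angle of θ arcsec spans θ·d AU: s = 5.42 × 29.744 = 161.21 AU.

161.2 AU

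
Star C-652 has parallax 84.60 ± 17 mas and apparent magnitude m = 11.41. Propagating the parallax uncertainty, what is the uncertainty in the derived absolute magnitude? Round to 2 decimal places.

M = m − 5 log₁₀ d + 5 = m + 5 log₁₀ p + 5, so ∂M/∂p = 5/(p ln 10).
σ_M = (5/ln 10) · (σ_p/p) = 2.1715 × 17/84.60 = 2.1715 × 0.20095 = 0.43636.

σ_M = 0.44 mag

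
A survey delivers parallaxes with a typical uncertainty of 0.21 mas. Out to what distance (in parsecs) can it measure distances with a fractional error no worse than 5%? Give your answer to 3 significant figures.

σ_d/d = σ_p/p, so the condition is σ_p/p ≤ 0.05, i.e. p ≥ σ_p/0.05.
p_min = 0.21/0.05 = 4.2 mas = 0.0042 arcsec.
d_max = 1/p_min = 1/0.0042 = 238.1 pc.

238 pc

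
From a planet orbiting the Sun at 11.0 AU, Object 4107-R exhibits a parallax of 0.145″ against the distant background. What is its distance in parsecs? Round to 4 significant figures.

With baseline B (in AU) and parallax p (in arcsec), d = B/p parsecs.
d = 11.0 / 0.145 = 75.862 pc.

75.86 pc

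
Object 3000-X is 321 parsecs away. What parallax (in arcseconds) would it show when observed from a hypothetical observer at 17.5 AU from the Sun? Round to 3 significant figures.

0.0545 arcsec

p (arcsec) = B (AU) / d (pc).
p = 17.5 / 321 = 0.054517 arcsec.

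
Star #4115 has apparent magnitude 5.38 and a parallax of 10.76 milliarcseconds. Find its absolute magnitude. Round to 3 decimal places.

d = 1/p = 1/0.01076″ = 92.937 pc.
m − M = 5 log₁₀(92.937) − 5 = 9.8409 − 5 = 4.8409.
M = m − (m − M) = 5.38 − 4.8409 = 0.539.

M = 0.539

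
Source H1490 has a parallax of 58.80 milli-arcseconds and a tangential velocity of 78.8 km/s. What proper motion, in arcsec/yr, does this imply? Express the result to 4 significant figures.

0.9775 arcsec/yr

d = 1/p = 1/0.05880″ = 17.007 pc.
μ = v_t / (4.74 d) = 78.8 / (4.74 × 17.007) = 78.8 / 80.613 = 0.97751 ″/yr.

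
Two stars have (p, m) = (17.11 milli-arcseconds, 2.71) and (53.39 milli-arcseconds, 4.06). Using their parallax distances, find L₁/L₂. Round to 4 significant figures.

d₁ = 1/p₁ = 1/0.01711″ = 58.445 pc; d₂ = 1/p₂ = 1/0.05339″ = 18.73 pc.
M₁ = m₁ − 5 log₁₀ d₁ + 5 = 2.71 − 8.8337 + 5 = -1.1237.
M₂ = 4.06 − 6.3627 + 5 = 2.6973.
L₁/L₂ = 10^(0.4(M₂ − M₁)) = 10^(0.4 × 3.8210) = 10^1.52840 = 33.76.

L₁/L₂ = 33.76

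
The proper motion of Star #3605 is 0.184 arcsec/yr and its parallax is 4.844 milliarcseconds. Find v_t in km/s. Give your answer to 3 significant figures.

d = 1/p = 1/0.004844″ = 206.44 pc.
v_t = 4.74 × μ × d = 4.74 × 0.184 × 206.44 = 180.05 km/s.

180 km/s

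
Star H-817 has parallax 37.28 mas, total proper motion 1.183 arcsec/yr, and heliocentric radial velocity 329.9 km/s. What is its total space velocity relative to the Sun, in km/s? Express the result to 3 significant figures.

d = 1/p = 1/0.03728″ = 26.824 pc.
v_t = 4.740 μ d = 4.740 × 1.183 × 26.824 = 150.41 km/s.
v = √(v_r² + v_t²) = √(329.9² + 150.41²) = √131457 = 362.57 km/s.

363 km/s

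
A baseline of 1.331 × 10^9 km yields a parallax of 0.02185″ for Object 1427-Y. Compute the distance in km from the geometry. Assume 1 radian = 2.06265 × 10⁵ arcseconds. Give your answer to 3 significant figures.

θ = 0.02185″ = 0.02185/206265 = 1.0593 × 10^-7 rad.
d = B/θ = (1.331 × 10^9) / (1.0593 × 10^-7) = 1.2565 × 10^16 km.

1.26 × 10^16 km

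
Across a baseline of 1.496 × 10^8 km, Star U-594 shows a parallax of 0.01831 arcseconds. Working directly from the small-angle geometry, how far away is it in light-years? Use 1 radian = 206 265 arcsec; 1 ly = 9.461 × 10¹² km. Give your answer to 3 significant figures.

178 ly

θ = 0.01831″ = 0.01831/206265 = 8.8769 × 10^-8 rad.
d = B/θ = (1.496 × 10^8) / (8.8769 × 10^-8) = 1.6853 × 10^15 km = (1.6853 × 10^15) / (9.461 × 10^12) ly = 178.13 ly.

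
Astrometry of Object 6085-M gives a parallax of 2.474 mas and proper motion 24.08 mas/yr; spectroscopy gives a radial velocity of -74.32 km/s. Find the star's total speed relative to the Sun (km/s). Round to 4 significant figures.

87.48 km/s

d = 1/p = 1/0.002474″ = 404.2 pc.
μ = 24.08 mas/yr = 0.02408 ″/yr.
v_t = 4.740 μ d = 4.740 × 0.02408 × 404.2 = 46.135 km/s.
v = √(v_r² + v_t²) = √((-74.32)² + 46.135²) = √7651.9 = 87.475 km/s.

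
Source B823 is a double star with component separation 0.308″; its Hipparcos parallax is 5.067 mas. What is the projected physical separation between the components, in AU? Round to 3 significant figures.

d = 1/p = 1/0.005067″ = 197.36 pc.
At distance d (pc), an angle of θ arcsec spans θ·d AU: s = 0.308 × 197.36 = 60.787 AU.

60.8 AU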